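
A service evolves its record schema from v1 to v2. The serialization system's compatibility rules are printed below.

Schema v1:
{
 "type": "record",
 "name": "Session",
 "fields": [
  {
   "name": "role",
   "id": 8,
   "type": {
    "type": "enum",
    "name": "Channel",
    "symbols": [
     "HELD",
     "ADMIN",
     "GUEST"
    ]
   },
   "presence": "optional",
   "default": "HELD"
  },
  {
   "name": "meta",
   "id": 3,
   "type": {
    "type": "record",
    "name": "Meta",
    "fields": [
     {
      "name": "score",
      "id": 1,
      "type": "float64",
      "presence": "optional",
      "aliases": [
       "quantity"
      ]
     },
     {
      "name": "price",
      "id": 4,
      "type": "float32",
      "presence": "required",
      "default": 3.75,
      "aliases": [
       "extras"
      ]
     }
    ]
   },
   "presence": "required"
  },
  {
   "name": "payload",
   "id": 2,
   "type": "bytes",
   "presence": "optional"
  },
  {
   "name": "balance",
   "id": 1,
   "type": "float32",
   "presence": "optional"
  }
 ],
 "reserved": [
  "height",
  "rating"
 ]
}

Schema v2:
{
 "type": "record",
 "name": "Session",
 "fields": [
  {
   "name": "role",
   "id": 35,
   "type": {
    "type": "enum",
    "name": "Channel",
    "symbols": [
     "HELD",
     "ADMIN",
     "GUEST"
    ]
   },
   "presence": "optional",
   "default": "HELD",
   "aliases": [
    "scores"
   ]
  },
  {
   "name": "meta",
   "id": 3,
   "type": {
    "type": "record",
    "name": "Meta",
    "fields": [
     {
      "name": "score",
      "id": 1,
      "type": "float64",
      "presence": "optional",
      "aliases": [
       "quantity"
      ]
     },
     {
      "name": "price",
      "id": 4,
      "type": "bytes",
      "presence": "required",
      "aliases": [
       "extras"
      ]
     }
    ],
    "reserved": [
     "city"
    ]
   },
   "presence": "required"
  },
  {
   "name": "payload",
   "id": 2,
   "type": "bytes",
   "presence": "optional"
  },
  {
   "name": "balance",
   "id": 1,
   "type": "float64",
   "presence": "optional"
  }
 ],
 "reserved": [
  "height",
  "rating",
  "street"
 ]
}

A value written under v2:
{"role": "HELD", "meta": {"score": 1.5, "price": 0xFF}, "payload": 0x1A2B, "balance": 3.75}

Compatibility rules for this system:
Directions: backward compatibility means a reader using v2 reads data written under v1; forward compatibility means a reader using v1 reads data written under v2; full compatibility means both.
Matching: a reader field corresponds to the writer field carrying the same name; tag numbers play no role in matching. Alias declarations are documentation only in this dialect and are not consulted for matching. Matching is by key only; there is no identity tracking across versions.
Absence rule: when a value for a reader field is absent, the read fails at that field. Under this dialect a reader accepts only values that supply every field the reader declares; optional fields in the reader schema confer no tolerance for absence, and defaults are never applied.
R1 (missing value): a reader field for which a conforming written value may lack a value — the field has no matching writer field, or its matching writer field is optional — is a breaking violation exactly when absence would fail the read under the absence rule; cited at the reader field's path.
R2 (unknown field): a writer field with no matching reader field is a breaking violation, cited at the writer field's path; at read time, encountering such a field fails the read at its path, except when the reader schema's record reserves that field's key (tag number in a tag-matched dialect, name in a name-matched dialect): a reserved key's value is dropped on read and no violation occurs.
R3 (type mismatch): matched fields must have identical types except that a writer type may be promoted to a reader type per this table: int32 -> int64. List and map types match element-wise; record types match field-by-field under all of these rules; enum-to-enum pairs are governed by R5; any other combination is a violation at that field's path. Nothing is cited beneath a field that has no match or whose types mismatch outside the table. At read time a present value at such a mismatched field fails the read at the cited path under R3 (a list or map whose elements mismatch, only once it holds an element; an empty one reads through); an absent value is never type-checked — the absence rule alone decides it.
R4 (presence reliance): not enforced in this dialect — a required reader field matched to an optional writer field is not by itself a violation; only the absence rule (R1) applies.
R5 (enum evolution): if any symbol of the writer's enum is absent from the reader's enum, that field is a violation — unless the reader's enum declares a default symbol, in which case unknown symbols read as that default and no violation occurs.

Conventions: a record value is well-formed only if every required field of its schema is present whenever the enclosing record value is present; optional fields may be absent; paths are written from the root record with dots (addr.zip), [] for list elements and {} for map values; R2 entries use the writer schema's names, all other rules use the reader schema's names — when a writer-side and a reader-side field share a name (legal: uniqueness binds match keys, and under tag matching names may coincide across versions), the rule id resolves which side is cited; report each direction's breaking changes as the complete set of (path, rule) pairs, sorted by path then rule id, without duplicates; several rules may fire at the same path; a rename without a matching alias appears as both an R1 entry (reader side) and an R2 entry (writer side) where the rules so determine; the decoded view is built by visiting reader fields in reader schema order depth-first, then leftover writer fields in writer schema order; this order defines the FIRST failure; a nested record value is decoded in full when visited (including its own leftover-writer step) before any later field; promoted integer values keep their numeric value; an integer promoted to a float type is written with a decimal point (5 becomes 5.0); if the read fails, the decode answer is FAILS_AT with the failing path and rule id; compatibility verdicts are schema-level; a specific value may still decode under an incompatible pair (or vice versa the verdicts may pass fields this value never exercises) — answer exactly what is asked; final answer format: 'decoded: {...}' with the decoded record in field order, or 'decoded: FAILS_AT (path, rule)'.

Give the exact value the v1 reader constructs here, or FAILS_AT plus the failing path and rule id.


decoded: FAILS_AT (meta.price, R3)

the writer's type comes first in each Session pair
decode (reader v1):
  role := "HELD"
  meta.score := 1.5
  read fails at meta.price under R3
  => FAILS_AT (meta.price, R3)
ruling out the remaining Session differences:
  field role in record Session: tag 8 changed to 35 -> triggers nothing under the printed rules; the Session answer is the same either way
  field balance in record Session: type float32 changed to float64 -> shifts the Session verdicts, not this decode


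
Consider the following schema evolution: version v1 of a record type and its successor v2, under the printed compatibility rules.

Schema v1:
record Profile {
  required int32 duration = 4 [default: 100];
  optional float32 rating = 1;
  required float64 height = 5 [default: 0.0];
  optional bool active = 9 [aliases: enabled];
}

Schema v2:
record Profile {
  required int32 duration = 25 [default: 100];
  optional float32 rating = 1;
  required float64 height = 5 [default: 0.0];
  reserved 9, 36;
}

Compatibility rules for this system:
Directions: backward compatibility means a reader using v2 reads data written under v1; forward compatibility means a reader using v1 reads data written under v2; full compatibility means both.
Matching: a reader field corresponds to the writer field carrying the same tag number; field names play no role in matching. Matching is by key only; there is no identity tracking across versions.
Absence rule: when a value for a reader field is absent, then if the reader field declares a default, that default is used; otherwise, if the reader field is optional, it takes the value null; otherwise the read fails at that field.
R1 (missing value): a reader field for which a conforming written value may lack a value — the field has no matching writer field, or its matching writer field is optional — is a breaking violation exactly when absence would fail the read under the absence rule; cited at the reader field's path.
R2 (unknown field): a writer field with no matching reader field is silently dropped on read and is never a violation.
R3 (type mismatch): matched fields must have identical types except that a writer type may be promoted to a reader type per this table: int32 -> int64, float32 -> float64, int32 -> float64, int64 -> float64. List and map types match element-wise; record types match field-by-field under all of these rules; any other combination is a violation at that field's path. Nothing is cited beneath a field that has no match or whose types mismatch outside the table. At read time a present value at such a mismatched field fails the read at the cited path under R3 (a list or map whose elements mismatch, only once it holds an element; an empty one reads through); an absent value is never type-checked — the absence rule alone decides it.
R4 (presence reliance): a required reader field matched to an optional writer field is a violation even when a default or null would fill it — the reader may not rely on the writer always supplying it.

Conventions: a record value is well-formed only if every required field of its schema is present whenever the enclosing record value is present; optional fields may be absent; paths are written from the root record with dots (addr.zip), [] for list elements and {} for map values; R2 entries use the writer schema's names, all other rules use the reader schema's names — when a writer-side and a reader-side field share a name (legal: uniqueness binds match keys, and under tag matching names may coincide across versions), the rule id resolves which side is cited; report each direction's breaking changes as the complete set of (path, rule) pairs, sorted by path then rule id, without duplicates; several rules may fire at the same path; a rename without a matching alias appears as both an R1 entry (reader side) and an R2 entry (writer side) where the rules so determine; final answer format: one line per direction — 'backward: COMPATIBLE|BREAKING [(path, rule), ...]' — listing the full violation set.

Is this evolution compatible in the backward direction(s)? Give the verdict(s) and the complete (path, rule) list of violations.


in Profile below, arrows point writer -> reader
backward pass over Profile, reader schema v2, writer schema v1:
  duration has no writer counterpart
  rating: float32 -> float32, writer optional; from rating
  height: float64 -> float64, writer required; from height
  leftover writer field: duration
  leftover writer field: active
  => backward verdict for Profile: COMPATIBLE, no violations
remaining Profile differences; none change what is asked:
  removed field active from record Profile (its key 9 joins the reserved list) -> fires no rule on Profile, leaving the asked answer as it is
  field duration in record Profile: tag 4 changed to 25 -> fires no rule on Profile, leaving the asked answer as it is

backward: COMPATIBLE []


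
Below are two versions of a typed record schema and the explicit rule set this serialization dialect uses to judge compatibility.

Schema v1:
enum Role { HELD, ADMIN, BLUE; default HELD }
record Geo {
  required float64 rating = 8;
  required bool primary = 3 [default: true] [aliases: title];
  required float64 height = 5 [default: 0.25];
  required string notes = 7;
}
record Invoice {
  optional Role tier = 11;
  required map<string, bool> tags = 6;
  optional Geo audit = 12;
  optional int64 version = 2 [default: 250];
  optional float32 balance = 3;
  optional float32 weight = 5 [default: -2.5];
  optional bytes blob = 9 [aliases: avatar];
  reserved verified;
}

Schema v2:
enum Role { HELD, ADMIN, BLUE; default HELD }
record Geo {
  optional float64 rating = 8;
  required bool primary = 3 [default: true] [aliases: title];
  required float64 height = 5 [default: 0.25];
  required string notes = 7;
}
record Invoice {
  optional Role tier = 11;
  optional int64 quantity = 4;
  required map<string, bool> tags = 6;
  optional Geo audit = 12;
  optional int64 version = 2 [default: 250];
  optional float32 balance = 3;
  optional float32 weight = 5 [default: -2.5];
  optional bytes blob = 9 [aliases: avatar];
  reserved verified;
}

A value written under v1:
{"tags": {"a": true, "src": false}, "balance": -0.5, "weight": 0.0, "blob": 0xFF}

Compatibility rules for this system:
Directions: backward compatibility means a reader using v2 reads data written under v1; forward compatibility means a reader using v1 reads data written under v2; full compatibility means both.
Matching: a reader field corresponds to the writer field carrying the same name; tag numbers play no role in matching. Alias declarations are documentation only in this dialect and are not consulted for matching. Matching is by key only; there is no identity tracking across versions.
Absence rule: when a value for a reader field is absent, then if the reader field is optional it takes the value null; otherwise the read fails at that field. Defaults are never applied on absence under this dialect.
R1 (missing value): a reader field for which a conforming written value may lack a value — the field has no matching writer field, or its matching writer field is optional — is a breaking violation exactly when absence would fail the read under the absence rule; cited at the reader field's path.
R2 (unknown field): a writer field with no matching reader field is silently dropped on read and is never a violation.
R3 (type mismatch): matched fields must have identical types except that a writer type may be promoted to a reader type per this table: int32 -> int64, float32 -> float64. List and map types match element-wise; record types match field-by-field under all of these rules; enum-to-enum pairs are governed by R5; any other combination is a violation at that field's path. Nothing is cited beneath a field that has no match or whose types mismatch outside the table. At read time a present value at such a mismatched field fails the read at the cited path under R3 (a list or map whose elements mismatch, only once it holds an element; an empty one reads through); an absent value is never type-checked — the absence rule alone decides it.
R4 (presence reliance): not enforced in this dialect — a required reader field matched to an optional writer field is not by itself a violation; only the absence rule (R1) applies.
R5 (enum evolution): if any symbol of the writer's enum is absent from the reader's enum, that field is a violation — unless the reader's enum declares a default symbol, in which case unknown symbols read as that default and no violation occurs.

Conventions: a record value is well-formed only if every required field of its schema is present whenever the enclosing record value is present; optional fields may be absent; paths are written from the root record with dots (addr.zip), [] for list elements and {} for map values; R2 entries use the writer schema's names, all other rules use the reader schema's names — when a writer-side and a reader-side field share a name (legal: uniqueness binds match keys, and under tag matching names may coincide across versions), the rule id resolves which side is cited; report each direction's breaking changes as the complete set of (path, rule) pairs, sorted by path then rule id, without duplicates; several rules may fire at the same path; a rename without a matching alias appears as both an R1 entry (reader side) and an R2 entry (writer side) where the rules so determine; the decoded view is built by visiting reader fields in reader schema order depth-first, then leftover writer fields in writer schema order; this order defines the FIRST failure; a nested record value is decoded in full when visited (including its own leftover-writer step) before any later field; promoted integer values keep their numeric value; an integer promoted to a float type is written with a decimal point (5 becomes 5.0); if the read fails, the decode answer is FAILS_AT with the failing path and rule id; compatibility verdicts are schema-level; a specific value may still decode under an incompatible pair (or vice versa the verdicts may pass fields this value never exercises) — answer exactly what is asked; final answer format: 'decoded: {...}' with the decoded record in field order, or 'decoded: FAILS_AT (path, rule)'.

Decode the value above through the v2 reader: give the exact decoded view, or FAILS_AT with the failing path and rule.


decoded: {"tier": null, "quantity": null, "tags": {"a": true, "src": false}, "audit": null, "version": null, "balance": -0.5, "weight": 0.0, "blob": 0xFF}

arrows below run writer -> reader for Invoice
migrating the Invoice value to v2:
  tier := null (missing; optional => null)
  quantity := null (missing; optional => null)
  tags := {"a": true, "src": false}
  audit := null (missing; optional => null)
  version := null (missing; optional => null)
  balance := -0.5
  weight := 0.0
  blob := 0xFF
  => decoded: {"tier": null, "quantity": null, "tags": {"a": true, "src": false}, "audit": null, "version": null, "balance": -0.5, "weight": 0.0, "blob": 0xFF}
the other Invoice changes do not affect what is asked:
  field rating in record Geo: required changed to optional -> changes Invoice's schema-level verdicts only — the decode of this value is the same


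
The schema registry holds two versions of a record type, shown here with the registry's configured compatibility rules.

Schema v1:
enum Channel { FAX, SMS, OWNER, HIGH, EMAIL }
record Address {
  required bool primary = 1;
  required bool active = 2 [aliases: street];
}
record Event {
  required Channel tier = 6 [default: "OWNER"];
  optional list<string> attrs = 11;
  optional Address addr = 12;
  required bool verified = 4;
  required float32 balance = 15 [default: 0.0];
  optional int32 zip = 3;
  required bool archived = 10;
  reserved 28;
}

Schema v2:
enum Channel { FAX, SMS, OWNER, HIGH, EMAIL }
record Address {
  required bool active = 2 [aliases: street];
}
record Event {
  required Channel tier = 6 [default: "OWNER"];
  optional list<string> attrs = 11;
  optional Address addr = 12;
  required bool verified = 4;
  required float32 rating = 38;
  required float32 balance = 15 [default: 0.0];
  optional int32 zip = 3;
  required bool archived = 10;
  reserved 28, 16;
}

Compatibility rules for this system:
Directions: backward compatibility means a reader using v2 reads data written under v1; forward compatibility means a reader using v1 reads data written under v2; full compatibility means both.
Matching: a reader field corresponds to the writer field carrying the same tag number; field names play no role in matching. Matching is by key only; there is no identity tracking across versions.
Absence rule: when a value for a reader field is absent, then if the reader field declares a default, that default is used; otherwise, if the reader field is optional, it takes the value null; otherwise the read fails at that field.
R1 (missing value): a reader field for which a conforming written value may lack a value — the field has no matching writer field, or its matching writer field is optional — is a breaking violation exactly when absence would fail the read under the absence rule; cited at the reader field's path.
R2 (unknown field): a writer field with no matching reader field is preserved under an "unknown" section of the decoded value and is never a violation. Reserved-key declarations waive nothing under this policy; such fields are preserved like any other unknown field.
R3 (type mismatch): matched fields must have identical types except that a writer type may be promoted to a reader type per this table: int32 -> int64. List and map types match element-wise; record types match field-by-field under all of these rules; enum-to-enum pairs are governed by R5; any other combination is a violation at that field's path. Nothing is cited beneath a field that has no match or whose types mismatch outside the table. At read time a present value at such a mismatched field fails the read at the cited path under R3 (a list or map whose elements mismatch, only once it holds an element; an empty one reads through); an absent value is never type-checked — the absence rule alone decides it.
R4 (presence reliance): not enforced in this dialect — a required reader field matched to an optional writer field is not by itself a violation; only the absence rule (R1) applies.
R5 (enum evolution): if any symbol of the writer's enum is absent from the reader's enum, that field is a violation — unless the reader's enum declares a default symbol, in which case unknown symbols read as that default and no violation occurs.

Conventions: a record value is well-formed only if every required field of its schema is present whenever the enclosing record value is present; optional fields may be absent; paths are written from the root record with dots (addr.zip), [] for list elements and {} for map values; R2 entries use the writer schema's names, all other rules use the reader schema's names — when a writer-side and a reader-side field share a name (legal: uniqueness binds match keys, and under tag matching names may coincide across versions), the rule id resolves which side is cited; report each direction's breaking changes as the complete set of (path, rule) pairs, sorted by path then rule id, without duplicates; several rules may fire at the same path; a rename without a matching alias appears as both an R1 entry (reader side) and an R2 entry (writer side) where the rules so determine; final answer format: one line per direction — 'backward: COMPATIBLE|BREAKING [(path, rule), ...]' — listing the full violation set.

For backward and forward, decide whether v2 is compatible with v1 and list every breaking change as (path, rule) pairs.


backward: BREAKING [(rating, R1)]; forward: BREAKING [(addr.primary, R1)]

arrows below run writer -> reader for Event
backward for Event (reader v2, writer v1):
  tier: paired with writer tier (Channel -> Channel; writer required)
  attrs: paired with writer attrs (list<string> -> list<string>; writer optional)
  addr: paired with writer addr (Address -> Address; writer optional)
  verified: paired with writer verified (bool -> bool; writer required)
  no writer field matches reader rating
  balance: paired with writer balance (float32 -> float32; writer required)
  zip: paired with writer zip (int32 -> int32; writer optional)
  archived: paired with writer archived (bool -> bool; writer required)
  addr.active: paired with writer addr.active (bool -> bool; writer required)
  writer field addr.primary has no reader counterpart
  R1 fires at rating
  backward on Event therefore BREAKING (1)
forward for Event (reader v1, writer v2):
  tier: paired with writer tier (Channel -> Channel; writer required)
  attrs: paired with writer attrs (list<string> -> list<string>; writer optional)
  addr: paired with writer addr (Address -> Address; writer optional)
  verified: paired with writer verified (bool -> bool; writer required)
  balance: paired with writer balance (float32 -> float32; writer required)
  zip: paired with writer zip (int32 -> int32; writer optional)
  archived: paired with writer archived (bool -> bool; writer required)
  writer field rating has no reader counterpart
  no writer field matches reader addr.primary
  addr.active: paired with writer addr.active (bool -> bool; writer required)
  R1 fires at addr.primary
  forward on Event therefore BREAKING (1)


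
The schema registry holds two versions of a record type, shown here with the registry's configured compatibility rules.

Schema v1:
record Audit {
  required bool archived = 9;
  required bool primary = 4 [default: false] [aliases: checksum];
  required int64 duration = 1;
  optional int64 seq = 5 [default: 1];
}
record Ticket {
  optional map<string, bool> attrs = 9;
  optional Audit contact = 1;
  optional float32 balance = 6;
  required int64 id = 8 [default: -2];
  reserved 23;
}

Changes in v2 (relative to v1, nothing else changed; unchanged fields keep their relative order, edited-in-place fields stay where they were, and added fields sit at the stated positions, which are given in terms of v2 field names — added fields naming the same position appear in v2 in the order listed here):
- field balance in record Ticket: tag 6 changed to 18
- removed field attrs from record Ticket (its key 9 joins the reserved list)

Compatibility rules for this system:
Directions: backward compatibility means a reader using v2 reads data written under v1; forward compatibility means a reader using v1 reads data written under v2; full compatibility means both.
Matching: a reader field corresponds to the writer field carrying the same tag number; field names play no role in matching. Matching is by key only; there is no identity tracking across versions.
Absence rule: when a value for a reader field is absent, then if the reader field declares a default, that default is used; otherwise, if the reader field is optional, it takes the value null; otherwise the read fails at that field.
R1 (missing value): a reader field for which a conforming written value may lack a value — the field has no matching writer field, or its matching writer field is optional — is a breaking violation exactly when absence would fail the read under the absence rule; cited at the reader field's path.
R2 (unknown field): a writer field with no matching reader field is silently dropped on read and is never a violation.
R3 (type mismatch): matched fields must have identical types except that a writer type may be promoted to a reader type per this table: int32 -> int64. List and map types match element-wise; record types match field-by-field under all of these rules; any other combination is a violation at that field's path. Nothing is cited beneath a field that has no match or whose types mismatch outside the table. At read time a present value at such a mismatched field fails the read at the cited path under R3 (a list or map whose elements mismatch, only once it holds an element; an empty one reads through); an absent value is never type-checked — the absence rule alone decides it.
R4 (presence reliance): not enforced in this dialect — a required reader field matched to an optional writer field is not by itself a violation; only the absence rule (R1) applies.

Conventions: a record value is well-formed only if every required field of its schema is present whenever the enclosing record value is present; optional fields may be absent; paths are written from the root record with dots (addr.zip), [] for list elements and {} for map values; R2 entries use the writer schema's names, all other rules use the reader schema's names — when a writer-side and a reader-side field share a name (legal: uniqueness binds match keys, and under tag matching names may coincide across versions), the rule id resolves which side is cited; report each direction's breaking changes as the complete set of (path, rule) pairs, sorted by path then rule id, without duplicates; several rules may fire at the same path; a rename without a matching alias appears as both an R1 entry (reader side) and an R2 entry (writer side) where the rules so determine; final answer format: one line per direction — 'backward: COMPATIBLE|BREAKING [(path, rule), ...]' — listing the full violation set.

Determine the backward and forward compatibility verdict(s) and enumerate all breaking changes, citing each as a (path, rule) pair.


backward: COMPATIBLE []; forward: COMPATIBLE []

the writer's type comes first in each Ticket pair
backward analysis of Ticket with v2 as reader and v1 as writer:
  contact: paired with writer contact (Audit -> Audit; writer optional)
  balance: no writer-side match
  id: paired with writer id (int64 -> int64; writer required)
  attrs (writer side), unknown to reader
  balance (writer side), unknown to reader
  contact.archived: paired with writer contact.archived (bool -> bool; writer required)
  contact.primary: paired with writer contact.primary (bool -> bool; writer required)
  contact.duration: paired with writer contact.duration (int64 -> int64; writer required)
  contact.seq: paired with writer contact.seq (int64 -> int64; writer optional)
  nothing fires on Ticket: backward is COMPATIBLE
forward analysis of Ticket with v1 as reader and v2 as writer:
  attrs: no writer-side match
  contact: paired with writer contact (Audit -> Audit; writer optional)
  balance: no writer-side match
  id: paired with writer id (int64 -> int64; writer required)
  balance (writer side), unknown to reader
  contact.archived: paired with writer contact.archived (bool -> bool; writer required)
  contact.primary: paired with writer contact.primary (bool -> bool; writer required)
  contact.duration: paired with writer contact.duration (int64 -> int64; writer required)
  contact.seq: paired with writer contact.seq (int64 -> int64; writer optional)
  nothing fires on Ticket: forward is COMPATIBLE


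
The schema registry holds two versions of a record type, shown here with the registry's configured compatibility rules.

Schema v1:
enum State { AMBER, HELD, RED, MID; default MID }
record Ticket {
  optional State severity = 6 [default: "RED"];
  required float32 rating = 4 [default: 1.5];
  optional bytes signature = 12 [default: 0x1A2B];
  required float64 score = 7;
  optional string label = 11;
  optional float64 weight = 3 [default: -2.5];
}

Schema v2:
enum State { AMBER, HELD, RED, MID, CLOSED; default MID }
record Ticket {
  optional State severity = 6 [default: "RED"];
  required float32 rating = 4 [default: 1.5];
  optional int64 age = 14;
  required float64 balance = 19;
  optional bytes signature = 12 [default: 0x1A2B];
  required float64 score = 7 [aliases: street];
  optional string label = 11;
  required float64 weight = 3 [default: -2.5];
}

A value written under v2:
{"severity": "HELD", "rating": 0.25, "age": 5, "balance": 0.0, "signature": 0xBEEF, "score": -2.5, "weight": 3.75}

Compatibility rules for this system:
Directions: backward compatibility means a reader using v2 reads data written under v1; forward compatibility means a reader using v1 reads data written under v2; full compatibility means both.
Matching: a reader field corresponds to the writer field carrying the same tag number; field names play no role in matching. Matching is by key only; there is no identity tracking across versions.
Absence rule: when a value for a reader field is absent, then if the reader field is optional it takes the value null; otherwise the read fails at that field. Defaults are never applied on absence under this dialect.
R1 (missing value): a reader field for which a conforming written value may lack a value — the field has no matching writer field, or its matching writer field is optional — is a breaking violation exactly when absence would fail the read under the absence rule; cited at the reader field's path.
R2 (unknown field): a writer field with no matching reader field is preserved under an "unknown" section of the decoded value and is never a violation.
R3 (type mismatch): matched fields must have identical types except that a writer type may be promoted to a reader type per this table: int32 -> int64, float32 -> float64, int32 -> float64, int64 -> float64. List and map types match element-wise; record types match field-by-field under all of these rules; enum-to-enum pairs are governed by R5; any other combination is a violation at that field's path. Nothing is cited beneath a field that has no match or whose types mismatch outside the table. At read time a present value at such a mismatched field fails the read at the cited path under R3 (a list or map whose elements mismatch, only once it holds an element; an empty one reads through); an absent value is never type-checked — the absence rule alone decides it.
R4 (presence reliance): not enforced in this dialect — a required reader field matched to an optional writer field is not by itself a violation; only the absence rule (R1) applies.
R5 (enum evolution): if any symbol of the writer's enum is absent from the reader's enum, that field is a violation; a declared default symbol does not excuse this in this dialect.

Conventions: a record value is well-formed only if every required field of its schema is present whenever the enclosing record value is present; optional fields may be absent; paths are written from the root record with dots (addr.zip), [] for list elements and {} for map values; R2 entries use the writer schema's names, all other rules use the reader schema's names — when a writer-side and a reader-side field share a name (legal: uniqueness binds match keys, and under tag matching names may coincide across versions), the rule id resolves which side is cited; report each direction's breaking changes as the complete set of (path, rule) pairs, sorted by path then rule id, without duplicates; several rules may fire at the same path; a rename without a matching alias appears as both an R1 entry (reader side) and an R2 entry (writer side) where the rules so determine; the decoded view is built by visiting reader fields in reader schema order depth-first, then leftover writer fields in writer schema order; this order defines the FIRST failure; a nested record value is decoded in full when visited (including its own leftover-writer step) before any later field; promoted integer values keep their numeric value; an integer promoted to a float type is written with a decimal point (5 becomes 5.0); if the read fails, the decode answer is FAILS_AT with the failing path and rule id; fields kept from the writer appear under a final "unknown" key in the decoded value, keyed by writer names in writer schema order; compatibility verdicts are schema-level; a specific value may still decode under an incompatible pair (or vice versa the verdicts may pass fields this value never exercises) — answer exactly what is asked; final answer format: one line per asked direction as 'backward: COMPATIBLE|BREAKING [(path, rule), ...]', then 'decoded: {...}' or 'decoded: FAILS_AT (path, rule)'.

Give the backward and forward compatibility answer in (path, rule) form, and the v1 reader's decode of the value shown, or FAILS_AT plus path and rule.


arrows below run writer -> reader for Ticket
backward analysis of Ticket with v2 as reader and v1 as writer:
  State -> State, writer optional: severity aligns to severity
  float32 -> float32, writer required: rating aligns to rating
  no writer field matches reader age
  no writer field matches reader balance
  bytes -> bytes, writer optional: signature aligns to signature
  float64 -> float64, writer required: score aligns to score
  string -> string, writer optional: label aligns to label
  float64 -> float64, writer optional: weight aligns to weight
  R1 fires at balance
  R1 fires at weight
  backward on Ticket therefore BREAKING (2)
forward analysis of Ticket with v1 as reader and v2 as writer:
  State -> State, writer optional: severity aligns to severity
  float32 -> float32, writer required: rating aligns to rating
  bytes -> bytes, writer optional: signature aligns to signature
  float64 -> float64, writer required: score aligns to score
  string -> string, writer optional: label aligns to label
  float64 -> float64, writer required: weight aligns to weight
  writer field age has no reader counterpart
  writer field balance has no reader counterpart
  R5 fires at severity
  forward on Ticket therefore BREAKING (1)
decode walk for Ticket under reader schema v1:
  severity := "HELD"
  rating := 0.25
  signature := 0xBEEF
  score := -2.5
  label := null (not supplied -> null)
  weight := 3.75
  writer age: kept under "unknown"
  writer balance: kept under "unknown"
  => decoded: {"severity": "HELD", "rating": 0.25, "signature": 0xBEEF, "score": -2.5, "label": null, "weight": 3.75, "unknown": {"age": 5, "balance": 0.0}}

backward: BREAKING [(balance, R1), (weight, R1)]; forward: BREAKING [(severity, R5)]; decoded: {"severity": "HELD", "rating": 0.25, "signature": 0xBEEF, "score": -2.5, "label": null, "weight": 3.75, "unknown": {"age": 5, "balance": 0.0}}


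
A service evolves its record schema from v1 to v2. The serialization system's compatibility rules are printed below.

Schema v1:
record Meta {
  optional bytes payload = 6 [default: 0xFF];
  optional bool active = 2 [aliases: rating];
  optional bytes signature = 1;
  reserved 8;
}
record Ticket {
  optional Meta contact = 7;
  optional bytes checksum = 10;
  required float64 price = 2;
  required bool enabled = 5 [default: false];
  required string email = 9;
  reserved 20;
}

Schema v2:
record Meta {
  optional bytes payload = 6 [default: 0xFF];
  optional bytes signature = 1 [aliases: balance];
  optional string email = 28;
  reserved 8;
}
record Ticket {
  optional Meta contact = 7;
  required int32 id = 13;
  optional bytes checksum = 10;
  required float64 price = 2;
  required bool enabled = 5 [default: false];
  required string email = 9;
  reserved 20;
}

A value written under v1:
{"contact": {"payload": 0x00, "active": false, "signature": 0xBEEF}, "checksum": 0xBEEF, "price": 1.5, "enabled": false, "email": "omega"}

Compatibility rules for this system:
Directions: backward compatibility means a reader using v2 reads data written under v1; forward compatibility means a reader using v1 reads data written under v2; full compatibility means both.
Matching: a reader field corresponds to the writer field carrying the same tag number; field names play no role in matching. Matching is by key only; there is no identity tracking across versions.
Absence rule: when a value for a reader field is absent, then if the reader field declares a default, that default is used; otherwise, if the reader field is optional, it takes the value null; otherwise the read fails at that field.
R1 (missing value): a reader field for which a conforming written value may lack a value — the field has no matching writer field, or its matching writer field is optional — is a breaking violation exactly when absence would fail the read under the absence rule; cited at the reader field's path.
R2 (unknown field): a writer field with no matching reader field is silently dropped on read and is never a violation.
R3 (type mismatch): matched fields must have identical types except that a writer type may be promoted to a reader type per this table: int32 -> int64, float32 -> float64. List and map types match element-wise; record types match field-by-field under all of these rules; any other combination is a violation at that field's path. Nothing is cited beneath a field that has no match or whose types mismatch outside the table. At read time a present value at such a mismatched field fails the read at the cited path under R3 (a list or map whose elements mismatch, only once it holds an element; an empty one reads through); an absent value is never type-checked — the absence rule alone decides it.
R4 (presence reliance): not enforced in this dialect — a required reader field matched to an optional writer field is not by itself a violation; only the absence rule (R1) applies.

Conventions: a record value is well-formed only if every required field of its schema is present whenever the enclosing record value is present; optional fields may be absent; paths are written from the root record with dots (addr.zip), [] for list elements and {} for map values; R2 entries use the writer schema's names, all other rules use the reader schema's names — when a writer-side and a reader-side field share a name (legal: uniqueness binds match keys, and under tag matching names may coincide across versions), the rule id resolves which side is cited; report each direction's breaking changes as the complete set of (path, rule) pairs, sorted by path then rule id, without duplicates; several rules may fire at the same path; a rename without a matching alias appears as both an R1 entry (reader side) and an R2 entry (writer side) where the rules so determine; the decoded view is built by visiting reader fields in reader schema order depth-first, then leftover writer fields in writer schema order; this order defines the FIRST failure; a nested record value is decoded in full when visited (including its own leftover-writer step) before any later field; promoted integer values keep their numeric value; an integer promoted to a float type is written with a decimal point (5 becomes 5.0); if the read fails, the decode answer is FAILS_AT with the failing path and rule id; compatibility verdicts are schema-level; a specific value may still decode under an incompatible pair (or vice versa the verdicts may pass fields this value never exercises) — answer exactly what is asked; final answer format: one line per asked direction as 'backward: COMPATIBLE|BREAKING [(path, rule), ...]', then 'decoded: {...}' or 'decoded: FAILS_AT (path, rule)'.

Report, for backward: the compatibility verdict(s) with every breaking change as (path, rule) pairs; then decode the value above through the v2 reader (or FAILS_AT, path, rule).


arrows below run writer -> reader for Ticket
backward for Ticket (reader v2, writer v1):
  writer optional, Meta -> Meta: reader contact maps from writer contact
  id has no writer counterpart
  writer optional, bytes -> bytes: reader checksum maps from writer checksum
  writer required, float64 -> float64: reader price maps from writer price
  writer required, bool -> bool: reader enabled maps from writer enabled
  writer required, string -> string: reader email maps from writer email
  writer optional, bytes -> bytes: reader contact.payload maps from writer contact.payload
  writer optional, bytes -> bytes: reader contact.signature maps from writer contact.signature
  contact.email has no writer counterpart
  writer field contact.active has no reader counterpart
  violation R1 at id
  => backward verdict for Ticket: BREAKING, 1 violation(s)
migrating the Ticket value to v2:
  contact.payload := 0x00
  contact.signature := 0xBEEF
  contact.email := null (not supplied -> null)
  writer contact.active: unmatched, discarded
  read fails at id under R1 (no fill)
  => FAILS_AT (id, R1)
ruling out the remaining Ticket differences:
  removed field active from record Meta -> triggers nothing under Ticket's printed rules — same verdict
  added field email to record Meta: optional string, tag 28 (in v2 it sits last) -> triggers nothing under Ticket's printed rules — same verdict

backward: BREAKING [(id, R1)]; decoded: FAILS_AT (id, R1)
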